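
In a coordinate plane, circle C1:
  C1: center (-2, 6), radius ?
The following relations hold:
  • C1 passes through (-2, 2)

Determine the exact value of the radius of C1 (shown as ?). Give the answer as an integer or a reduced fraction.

1. [C1∋P]  r_C1² − 16 = 0  ⇒  r_C1 = 4 (r>0 drops 1)

4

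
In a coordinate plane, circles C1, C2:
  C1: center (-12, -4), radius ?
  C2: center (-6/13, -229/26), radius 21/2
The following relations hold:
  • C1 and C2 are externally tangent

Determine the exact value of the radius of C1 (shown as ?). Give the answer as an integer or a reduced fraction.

1. [ext C1·C2]  r_C1² + 21r_C1 − 46 = 0  ⇒  r_C1 = 2 (r>0 drops 1)

2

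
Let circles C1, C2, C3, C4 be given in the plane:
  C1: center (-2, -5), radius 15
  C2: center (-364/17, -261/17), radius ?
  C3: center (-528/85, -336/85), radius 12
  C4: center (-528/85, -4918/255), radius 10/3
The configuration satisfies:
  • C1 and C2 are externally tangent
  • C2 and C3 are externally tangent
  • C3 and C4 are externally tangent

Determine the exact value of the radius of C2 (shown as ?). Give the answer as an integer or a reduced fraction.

1. [ext C1·C2]  r_C2² + 30r_C2 − 259 = 0  ⇒  r_C2 = 7 (r>0 drops 1)
2. [ext C2·C3]  r_C2² + 24r_C2 − 217 = 0  ⇒  r_C2 = 7 (r>0 drops 1)

7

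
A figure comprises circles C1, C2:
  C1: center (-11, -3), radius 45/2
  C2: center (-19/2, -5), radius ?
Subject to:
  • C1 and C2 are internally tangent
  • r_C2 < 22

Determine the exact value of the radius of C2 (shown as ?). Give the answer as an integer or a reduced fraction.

1. [int C1,C2]  r_C2² − 45r_C2 + 500 = 0  ⇒  r_C2 = 20 or 25
2. given r_C2 < 22: keep 20

20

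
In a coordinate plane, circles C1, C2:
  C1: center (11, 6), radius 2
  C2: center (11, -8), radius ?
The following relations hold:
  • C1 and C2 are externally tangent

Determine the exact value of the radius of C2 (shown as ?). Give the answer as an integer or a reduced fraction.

1. [ext C1·C2]  r_C2² + 4r_C2 − 192 = 0  ⇒  r_C2 = 12 (r>0 drops 1)

12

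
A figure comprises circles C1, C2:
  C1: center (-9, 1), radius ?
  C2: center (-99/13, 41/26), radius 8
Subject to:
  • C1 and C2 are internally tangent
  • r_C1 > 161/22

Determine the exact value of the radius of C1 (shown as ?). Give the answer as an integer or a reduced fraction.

1. [int C1,C2]  r_C1² − 16r_C1 + 247/4 = 0  ⇒  r_C1 = 13/2 or 19/2
2. given r_C1 > 161/22: keep 19/2

19/2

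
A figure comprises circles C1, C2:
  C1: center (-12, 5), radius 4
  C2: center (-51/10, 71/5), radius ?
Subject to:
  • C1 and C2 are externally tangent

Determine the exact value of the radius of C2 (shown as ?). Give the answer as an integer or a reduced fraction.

15/2

1. [ext C1·C2]  r_C2² + 8r_C2 − 465/4 = 0  ⇒  r_C2 = 15/2 (r>0 drops 1)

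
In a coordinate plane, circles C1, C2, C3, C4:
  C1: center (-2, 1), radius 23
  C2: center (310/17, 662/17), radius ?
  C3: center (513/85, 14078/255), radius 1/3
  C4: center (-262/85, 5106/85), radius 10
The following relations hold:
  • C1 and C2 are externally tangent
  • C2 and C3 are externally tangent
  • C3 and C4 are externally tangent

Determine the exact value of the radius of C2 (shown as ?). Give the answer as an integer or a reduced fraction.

1. [ext C1·C2]  r_C2² + 46r_C2 − 1320 = 0  ⇒  r_C2 = 20 (r>0 drops 1)
2. [ext C2·C3]  r_C2² + (2/3)r_C2 − 1240/3 = 0  ⇒  r_C2 = 20 (r>0 drops 1)

20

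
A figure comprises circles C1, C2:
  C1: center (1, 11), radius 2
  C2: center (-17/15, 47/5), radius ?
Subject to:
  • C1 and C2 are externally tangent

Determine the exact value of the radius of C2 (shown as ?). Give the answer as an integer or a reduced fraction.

1. [ext C1·C2]  r_C2² + 4r_C2 − 28/9 = 0  ⇒  r_C2 = 2/3 (r>0 drops 1)

2/3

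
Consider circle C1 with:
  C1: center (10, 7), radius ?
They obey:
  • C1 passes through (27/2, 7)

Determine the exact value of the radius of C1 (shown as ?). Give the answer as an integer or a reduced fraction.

1. [C1∋P]  r_C1² − 49/4 = 0  ⇒  r_C1 = 7/2 (r>0 drops 1)

7/2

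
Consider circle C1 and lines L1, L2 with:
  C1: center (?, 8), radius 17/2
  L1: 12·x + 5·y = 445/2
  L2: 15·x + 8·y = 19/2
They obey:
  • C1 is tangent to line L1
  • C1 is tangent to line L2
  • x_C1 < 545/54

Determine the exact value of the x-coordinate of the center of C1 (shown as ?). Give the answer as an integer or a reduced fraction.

1. [C1‖L1]  x_C1² − (365/12)x_C1 + 293/2 = 0  ⇒  x_C1 = 6 or 293/12
2. [C1‖L2]  x_C1² + (109/15)x_C1 − 398/5 = 0  ⇒  x_C1 = -199/15 or 6

6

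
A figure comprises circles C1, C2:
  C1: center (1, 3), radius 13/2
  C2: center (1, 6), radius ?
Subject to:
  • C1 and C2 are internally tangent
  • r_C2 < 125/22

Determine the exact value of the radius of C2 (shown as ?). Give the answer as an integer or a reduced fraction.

1. [int C1,C2]  r_C2² − 13r_C2 + 133/4 = 0  ⇒  r_C2 = 7/2 or 19/2
2. given r_C2 < 125/22: keep 7/2

7/2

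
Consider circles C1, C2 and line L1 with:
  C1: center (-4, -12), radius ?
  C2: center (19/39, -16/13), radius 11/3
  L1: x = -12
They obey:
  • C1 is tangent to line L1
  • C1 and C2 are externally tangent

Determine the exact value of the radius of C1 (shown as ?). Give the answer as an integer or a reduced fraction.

1. [C1‖L1]  r_C1² − 64 = 0  ⇒  r_C1 = 8 (r>0 drops 1)
2. [ext C1·C2]  r_C1² + (22/3)r_C1 − 368/3 = 0  ⇒  r_C1 = 8 (r>0 drops 1)

8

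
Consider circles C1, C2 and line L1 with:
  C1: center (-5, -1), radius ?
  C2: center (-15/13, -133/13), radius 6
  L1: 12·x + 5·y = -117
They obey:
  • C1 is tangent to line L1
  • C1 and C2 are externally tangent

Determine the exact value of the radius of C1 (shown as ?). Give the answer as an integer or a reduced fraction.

4

1. [C1‖L1]  r_C1² − 16 = 0  ⇒  r_C1 = 4 (r>0 drops 1)
2. [ext C1·C2]  r_C1² + 12r_C1 − 64 = 0  ⇒  r_C1 = 4 (r>0 drops 1)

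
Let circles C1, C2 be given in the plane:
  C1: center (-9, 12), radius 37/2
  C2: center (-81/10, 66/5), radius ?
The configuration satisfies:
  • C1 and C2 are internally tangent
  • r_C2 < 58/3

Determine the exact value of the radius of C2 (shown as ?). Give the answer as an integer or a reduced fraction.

17

1. [int C1,C2]  r_C2² − 37r_C2 + 340 = 0  ⇒  r_C2 = 17 or 20
2. given r_C2 < 58/3: keep 17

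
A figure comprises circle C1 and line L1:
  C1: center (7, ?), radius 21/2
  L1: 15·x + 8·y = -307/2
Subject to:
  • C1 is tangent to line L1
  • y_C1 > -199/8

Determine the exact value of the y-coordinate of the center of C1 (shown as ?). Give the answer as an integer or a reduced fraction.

1. [C1‖L1]  y_C1² + (517/8)y_C1 + 2185/4 = 0  ⇒  y_C1 = -437/8 or -10
2. given y_C1 > -199/8: keep -10

-10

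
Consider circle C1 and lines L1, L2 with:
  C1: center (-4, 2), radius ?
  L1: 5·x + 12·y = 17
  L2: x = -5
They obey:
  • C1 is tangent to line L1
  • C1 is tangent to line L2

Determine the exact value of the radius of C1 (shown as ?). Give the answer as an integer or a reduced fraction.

1. [C1‖L1]  r_C1² − 1 = 0  ⇒  r_C1 = 1 (r>0 drops 1)
2. [C1‖L2]  r_C1² − 1 = 0  ⇒  r_C1 = 1 (r>0 drops 1)

1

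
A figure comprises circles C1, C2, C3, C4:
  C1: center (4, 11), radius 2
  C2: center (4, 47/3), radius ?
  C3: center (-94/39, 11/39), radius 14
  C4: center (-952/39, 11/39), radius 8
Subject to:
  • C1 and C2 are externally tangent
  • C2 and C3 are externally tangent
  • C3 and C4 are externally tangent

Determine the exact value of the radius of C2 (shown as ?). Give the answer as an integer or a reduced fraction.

1. [ext C1·C2]  r_C2² + 4r_C2 − 160/9 = 0  ⇒  r_C2 = 8/3 (r>0 drops 1)
2. [ext C2·C3]  r_C2² + 28r_C2 − 736/9 = 0  ⇒  r_C2 = 8/3 (r>0 drops 1)

8/3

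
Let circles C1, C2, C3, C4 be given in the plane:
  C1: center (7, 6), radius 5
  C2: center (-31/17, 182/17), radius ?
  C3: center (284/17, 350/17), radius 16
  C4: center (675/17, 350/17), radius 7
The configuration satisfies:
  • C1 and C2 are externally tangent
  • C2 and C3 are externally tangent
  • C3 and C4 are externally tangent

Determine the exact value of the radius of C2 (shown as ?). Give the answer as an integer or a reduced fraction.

1. [ext C1·C2]  r_C2² + 10r_C2 − 75 = 0  ⇒  r_C2 = 5 (r>0 drops 1)
2. [ext C2·C3]  r_C2² + 32r_C2 − 185 = 0  ⇒  r_C2 = 5 (r>0 drops 1)

5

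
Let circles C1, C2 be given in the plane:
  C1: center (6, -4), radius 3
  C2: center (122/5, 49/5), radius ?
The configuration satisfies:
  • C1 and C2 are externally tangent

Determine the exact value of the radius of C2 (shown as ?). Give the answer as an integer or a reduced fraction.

20

1. [ext C1·C2]  r_C2² + 6r_C2 − 520 = 0  ⇒  r_C2 = 20 (r>0 drops 1)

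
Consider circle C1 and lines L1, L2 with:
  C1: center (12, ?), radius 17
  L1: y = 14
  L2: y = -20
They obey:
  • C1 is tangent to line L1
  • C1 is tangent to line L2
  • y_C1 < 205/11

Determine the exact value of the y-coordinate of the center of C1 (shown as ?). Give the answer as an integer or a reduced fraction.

-3

1. [C1‖L1]  y_C1² − 28y_C1 − 93 = 0  ⇒  y_C1 = -3 or 31
2. [C1‖L2]  y_C1² + 40y_C1 + 111 = 0  ⇒  y_C1 = -37 or -3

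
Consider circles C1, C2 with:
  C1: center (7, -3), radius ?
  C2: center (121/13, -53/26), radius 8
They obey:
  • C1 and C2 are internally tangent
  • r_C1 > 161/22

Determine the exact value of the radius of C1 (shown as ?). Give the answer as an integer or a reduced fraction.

1. [int C1,C2]  r_C1² − 16r_C1 + 231/4 = 0  ⇒  r_C1 = 11/2 or 21/2
2. given r_C1 > 161/22: keep 21/2

21/2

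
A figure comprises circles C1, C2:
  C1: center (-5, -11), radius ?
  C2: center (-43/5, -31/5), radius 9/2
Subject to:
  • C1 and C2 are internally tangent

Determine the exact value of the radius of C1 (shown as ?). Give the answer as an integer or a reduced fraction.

21/2

1. [int C1,C2]  r_C1² − 9r_C1 − 63/4 = 0  ⇒  r_C1 = 21/2 (r>0 drops 1)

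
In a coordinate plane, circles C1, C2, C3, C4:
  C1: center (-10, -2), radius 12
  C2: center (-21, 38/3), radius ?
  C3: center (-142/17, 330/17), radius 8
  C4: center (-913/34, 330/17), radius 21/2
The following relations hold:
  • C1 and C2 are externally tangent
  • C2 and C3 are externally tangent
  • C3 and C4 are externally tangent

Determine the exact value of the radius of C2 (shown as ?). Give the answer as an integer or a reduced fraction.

1. [ext C1·C2]  r_C2² + 24r_C2 − 1729/9 = 0  ⇒  r_C2 = 19/3 (r>0 drops 1)
2. [ext C2·C3]  r_C2² + 16r_C2 − 1273/9 = 0  ⇒  r_C2 = 19/3 (r>0 drops 1)

19/3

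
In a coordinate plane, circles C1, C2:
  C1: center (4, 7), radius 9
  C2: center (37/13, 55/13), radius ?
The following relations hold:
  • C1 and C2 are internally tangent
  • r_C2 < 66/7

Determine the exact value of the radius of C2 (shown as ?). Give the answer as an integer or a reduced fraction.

1. [int C1,C2]  r_C2² − 18r_C2 + 72 = 0  ⇒  r_C2 = 6 or 12
2. given r_C2 < 66/7: keep 6

6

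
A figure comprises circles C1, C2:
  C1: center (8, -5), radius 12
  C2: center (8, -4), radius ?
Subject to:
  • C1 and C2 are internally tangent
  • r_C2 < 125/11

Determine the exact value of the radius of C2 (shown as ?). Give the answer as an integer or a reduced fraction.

1. [int C1,C2]  r_C2² − 24r_C2 + 143 = 0  ⇒  r_C2 = 11 or 13
2. given r_C2 < 125/11: keep 11

11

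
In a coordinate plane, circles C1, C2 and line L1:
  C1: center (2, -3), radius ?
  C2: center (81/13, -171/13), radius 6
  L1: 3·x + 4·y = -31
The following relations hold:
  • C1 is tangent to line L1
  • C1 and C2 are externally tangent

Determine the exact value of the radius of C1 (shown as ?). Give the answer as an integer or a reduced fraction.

1. [C1‖L1]  r_C1² − 25 = 0  ⇒  r_C1 = 5 (r>0 drops 1)
2. [ext C1·C2]  r_C1² + 12r_C1 − 85 = 0  ⇒  r_C1 = 5 (r>0 drops 1)

5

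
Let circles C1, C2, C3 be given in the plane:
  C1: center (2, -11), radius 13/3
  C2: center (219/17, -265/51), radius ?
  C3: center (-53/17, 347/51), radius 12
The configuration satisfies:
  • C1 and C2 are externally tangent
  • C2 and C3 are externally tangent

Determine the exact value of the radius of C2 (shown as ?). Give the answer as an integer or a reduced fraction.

8

1. [ext C1·C2]  r_C2² + (26/3)r_C2 − 400/3 = 0  ⇒  r_C2 = 8 (r>0 drops 1)
2. [ext C2·C3]  r_C2² + 24r_C2 − 256 = 0  ⇒  r_C2 = 8 (r>0 drops 1)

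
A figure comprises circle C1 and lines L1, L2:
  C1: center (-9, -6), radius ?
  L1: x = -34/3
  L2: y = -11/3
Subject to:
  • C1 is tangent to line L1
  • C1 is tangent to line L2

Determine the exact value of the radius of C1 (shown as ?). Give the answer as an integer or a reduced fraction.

1. [C1‖L1]  r_C1² − 49/9 = 0  ⇒  r_C1 = 7/3 (r>0 drops 1)
2. [C1‖L2]  r_C1² − 49/9 = 0  ⇒  r_C1 = 7/3 (r>0 drops 1)

7/3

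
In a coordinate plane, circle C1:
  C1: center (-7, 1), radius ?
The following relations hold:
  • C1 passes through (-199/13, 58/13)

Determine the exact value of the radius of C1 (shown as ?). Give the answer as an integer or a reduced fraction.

9

1. [C1∋P]  r_C1² − 81 = 0  ⇒  r_C1 = 9 (r>0 drops 1)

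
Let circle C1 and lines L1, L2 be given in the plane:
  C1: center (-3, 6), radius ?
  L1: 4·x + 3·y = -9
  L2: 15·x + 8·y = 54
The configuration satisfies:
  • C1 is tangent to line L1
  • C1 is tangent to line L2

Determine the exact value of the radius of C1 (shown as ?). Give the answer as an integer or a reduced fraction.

1. [C1‖L1]  r_C1² − 9 = 0  ⇒  r_C1 = 3 (r>0 drops 1)
2. [C1‖L2]  r_C1² − 9 = 0  ⇒  r_C1 = 3 (r>0 drops 1)

3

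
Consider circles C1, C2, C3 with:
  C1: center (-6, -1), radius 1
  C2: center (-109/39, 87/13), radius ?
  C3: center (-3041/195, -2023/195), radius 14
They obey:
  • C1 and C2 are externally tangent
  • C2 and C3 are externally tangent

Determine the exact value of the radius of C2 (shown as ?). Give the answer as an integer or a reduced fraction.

22/3

1. [ext C1·C2]  r_C2² + 2r_C2 − 616/9 = 0  ⇒  r_C2 = 22/3 (r>0 drops 1)
2. [ext C2·C3]  r_C2² + 28r_C2 − 2332/9 = 0  ⇒  r_C2 = 22/3 (r>0 drops 1)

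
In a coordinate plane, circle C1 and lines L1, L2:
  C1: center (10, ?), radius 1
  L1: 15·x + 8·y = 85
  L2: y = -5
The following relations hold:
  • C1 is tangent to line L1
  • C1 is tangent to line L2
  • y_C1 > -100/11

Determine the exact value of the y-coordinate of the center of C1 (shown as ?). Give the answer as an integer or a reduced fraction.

1. [C1‖L1]  y_C1² + (65/4)y_C1 + 123/2 = 0  ⇒  y_C1 = -41/4 or -6
2. [C1‖L2]  y_C1² + 10y_C1 + 24 = 0  ⇒  y_C1 = -6 or -4

-6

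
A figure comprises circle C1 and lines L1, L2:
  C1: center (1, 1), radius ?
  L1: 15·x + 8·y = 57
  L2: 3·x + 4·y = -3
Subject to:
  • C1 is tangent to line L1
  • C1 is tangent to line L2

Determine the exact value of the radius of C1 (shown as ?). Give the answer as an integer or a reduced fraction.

2

1. [C1‖L1]  r_C1² − 4 = 0  ⇒  r_C1 = 2 (r>0 drops 1)
2. [C1‖L2]  r_C1² − 4 = 0  ⇒  r_C1 = 2 (r>0 drops 1)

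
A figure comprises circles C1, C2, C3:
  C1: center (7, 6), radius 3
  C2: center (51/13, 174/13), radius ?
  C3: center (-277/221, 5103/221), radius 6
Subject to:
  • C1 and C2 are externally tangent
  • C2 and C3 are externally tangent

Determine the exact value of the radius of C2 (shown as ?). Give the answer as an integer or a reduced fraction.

5

1. [ext C1·C2]  r_C2² + 6r_C2 − 55 = 0  ⇒  r_C2 = 5 (r>0 drops 1)
2. [ext C2·C3]  r_C2² + 12r_C2 − 85 = 0  ⇒  r_C2 = 5 (r>0 drops 1)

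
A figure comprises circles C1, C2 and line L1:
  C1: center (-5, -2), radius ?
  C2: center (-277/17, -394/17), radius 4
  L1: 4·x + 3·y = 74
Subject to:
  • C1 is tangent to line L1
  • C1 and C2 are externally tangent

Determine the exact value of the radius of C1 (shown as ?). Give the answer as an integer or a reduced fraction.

20

1. [C1‖L1]  r_C1² − 400 = 0  ⇒  r_C1 = 20 (r>0 drops 1)
2. [ext C1·C2]  r_C1² + 8r_C1 − 560 = 0  ⇒  r_C1 = 20 (r>0 drops 1)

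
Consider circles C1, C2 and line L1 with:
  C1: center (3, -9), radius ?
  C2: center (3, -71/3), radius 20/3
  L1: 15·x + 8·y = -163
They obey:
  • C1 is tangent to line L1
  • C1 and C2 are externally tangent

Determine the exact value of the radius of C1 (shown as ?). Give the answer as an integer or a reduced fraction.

8

1. [C1‖L1]  r_C1² − 64 = 0  ⇒  r_C1 = 8 (r>0 drops 1)
2. [ext C1·C2]  r_C1² + (40/3)r_C1 − 512/3 = 0  ⇒  r_C1 = 8 (r>0 drops 1)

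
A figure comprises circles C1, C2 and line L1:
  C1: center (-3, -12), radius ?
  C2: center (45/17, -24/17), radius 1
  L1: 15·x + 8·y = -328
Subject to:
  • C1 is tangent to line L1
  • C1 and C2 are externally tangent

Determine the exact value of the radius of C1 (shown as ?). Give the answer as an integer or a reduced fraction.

1. [C1‖L1]  r_C1² − 121 = 0  ⇒  r_C1 = 11 (r>0 drops 1)
2. [ext C1·C2]  r_C1² + 2r_C1 − 143 = 0  ⇒  r_C1 = 11 (r>0 drops 1)

11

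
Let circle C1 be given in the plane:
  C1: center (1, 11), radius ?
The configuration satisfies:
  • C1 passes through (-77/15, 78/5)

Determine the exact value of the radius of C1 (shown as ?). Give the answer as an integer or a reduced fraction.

1. [C1∋P]  r_C1² − 529/9 = 0  ⇒  r_C1 = 23/3 (r>0 drops 1)

23/3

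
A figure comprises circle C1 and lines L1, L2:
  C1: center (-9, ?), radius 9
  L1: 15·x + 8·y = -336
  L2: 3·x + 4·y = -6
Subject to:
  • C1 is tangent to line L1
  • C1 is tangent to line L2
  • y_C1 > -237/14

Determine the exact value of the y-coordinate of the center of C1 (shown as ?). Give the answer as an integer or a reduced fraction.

1. [C1‖L1]  y_C1² + (201/4)y_C1 + 531/2 = 0  ⇒  y_C1 = -177/4 or -6
2. [C1‖L2]  y_C1² − (21/2)y_C1 − 99 = 0  ⇒  y_C1 = -6 or 33/2

-6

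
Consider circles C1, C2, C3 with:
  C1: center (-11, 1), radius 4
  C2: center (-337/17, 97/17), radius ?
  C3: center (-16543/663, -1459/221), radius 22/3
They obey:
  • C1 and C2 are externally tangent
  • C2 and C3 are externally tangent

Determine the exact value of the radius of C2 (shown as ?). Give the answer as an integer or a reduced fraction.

6

1. [ext C1·C2]  r_C2² + 8r_C2 − 84 = 0  ⇒  r_C2 = 6 (r>0 drops 1)
2. [ext C2·C3]  r_C2² + (44/3)r_C2 − 124 = 0  ⇒  r_C2 = 6 (r>0 drops 1)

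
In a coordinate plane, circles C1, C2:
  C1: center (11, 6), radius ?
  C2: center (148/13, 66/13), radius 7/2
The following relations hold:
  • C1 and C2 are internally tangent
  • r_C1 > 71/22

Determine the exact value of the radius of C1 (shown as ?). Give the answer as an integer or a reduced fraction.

1. [int C1,C2]  r_C1² − 7r_C1 + 45/4 = 0  ⇒  r_C1 = 5/2 or 9/2
2. given r_C1 > 71/22: keep 9/2

9/2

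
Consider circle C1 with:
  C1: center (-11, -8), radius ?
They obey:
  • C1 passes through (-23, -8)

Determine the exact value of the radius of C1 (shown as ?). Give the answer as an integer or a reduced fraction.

1. [C1∋P]  r_C1² − 144 = 0  ⇒  r_C1 = 12 (r>0 drops 1)

12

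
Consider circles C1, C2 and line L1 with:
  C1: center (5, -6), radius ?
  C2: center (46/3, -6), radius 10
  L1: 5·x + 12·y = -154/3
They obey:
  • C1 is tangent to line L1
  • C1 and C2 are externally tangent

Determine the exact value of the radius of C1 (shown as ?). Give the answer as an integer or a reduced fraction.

1/3

1. [C1‖L1]  r_C1² − 1/9 = 0  ⇒  r_C1 = 1/3 (r>0 drops 1)
2. [ext C1·C2]  r_C1² + 20r_C1 − 61/9 = 0  ⇒  r_C1 = 1/3 (r>0 drops 1)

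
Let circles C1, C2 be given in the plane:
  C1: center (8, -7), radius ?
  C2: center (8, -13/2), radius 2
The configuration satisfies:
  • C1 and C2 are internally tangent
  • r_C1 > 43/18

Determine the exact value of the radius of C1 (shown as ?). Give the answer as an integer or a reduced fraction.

1. [int C1,C2]  r_C1² − 4r_C1 + 15/4 = 0  ⇒  r_C1 = 3/2 or 5/2
2. given r_C1 > 43/18: keep 5/2

5/2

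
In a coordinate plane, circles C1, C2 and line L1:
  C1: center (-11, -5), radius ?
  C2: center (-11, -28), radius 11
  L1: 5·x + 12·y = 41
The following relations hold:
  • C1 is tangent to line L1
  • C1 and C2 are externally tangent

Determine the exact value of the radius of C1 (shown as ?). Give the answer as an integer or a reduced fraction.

12

1. [C1‖L1]  r_C1² − 144 = 0  ⇒  r_C1 = 12 (r>0 drops 1)
2. [ext C1·C2]  r_C1² + 22r_C1 − 408 = 0  ⇒  r_C1 = 12 (r>0 drops 1)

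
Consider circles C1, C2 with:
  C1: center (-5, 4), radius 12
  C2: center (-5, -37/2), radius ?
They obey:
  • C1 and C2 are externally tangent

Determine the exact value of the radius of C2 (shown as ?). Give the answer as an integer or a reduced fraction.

1. [ext C1·C2]  r_C2² + 24r_C2 − 1449/4 = 0  ⇒  r_C2 = 21/2 (r>0 drops 1)

21/2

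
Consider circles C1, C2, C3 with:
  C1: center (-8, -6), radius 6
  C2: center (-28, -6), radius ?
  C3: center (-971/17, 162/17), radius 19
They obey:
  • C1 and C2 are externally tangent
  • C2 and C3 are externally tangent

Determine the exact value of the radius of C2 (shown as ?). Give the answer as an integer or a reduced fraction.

1. [ext C1·C2]  r_C2² + 12r_C2 − 364 = 0  ⇒  r_C2 = 14 (r>0 drops 1)
2. [ext C2·C3]  r_C2² + 38r_C2 − 728 = 0  ⇒  r_C2 = 14 (r>0 drops 1)

14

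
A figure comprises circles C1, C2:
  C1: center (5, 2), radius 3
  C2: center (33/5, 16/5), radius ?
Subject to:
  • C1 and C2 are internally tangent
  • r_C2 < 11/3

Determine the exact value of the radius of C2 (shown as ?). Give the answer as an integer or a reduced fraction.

1. [int C1,C2]  r_C2² − 6r_C2 + 5 = 0  ⇒  r_C2 = 1 or 5
2. given r_C2 < 11/3: keep 1

1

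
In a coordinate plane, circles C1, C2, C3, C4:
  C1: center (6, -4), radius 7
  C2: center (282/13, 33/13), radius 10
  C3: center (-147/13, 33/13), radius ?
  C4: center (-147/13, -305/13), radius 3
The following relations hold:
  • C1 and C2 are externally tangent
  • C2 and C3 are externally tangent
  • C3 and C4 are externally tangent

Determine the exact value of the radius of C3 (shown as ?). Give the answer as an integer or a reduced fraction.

1. [ext C2·C3]  r_C3² + 20r_C3 − 989 = 0  ⇒  r_C3 = 23 (r>0 drops 1)
2. [ext C3·C4]  r_C3² + 6r_C3 − 667 = 0  ⇒  r_C3 = 23 (r>0 drops 1)

23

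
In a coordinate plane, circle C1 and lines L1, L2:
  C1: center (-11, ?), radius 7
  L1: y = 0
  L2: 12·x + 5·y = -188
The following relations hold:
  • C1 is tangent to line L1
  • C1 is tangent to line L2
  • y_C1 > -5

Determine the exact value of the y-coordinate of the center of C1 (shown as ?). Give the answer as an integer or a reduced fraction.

7

1. [C1‖L1]  y_C1² − 49 = 0  ⇒  y_C1 = -7 or 7
2. [C1‖L2]  y_C1² + (112/5)y_C1 − 1029/5 = 0  ⇒  y_C1 = -147/5 or 7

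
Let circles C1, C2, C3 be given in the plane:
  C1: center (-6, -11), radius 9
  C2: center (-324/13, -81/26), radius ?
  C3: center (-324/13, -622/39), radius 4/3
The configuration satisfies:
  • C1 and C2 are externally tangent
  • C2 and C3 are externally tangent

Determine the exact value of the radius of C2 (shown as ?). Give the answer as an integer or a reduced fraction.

1. [ext C1·C2]  r_C2² + 18r_C2 − 1357/4 = 0  ⇒  r_C2 = 23/2 (r>0 drops 1)
2. [ext C2·C3]  r_C2² + (8/3)r_C2 − 1955/12 = 0  ⇒  r_C2 = 23/2 (r>0 drops 1)

23/2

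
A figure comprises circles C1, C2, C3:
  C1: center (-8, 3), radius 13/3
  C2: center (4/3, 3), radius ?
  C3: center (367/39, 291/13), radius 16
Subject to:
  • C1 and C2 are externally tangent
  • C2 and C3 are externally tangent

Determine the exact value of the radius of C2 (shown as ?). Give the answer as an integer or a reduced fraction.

1. [ext C1·C2]  r_C2² + (26/3)r_C2 − 205/3 = 0  ⇒  r_C2 = 5 (r>0 drops 1)
2. [ext C2·C3]  r_C2² + 32r_C2 − 185 = 0  ⇒  r_C2 = 5 (r>0 drops 1)

5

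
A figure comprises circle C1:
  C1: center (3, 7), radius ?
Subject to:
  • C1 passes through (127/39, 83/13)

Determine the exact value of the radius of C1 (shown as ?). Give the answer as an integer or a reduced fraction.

1. [C1∋P]  r_C1² − 4/9 = 0  ⇒  r_C1 = 2/3 (r>0 drops 1)

2/3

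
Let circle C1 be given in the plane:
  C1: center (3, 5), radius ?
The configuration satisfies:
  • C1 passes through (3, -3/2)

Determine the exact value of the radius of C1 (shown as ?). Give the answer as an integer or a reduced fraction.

13/2

1. [C1∋P]  r_C1² − 169/4 = 0  ⇒  r_C1 = 13/2 (r>0 drops 1)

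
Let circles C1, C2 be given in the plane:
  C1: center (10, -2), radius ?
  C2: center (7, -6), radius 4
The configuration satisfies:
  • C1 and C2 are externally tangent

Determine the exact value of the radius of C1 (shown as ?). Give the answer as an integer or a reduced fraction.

1. [ext C1·C2]  r_C1² + 8r_C1 − 9 = 0  ⇒  r_C1 = 1 (r>0 drops 1)

1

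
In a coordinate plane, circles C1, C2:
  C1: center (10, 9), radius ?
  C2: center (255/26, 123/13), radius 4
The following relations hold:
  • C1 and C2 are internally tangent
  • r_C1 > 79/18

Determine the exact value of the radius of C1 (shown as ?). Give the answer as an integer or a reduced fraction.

9/2

1. [int C1,C2]  r_C1² − 8r_C1 + 63/4 = 0  ⇒  r_C1 = 7/2 or 9/2
2. given r_C1 > 79/18: keep 9/2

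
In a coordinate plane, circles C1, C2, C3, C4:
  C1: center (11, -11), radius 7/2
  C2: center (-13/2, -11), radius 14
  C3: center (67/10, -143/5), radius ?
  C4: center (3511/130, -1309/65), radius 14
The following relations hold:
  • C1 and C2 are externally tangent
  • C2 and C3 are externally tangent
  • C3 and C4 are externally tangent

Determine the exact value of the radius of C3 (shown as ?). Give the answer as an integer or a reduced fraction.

1. [ext C2·C3]  r_C3² + 28r_C3 − 288 = 0  ⇒  r_C3 = 8 (r>0 drops 1)
2. [ext C3·C4]  r_C3² + 28r_C3 − 288 = 0  ⇒  r_C3 = 8 (r>0 drops 1)

8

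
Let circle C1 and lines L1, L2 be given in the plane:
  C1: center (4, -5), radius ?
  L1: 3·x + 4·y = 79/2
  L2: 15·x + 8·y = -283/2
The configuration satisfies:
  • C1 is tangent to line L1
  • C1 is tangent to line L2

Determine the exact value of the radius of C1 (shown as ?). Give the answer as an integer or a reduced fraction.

19/2

1. [C1‖L1]  r_C1² − 361/4 = 0  ⇒  r_C1 = 19/2 (r>0 drops 1)
2. [C1‖L2]  r_C1² − 361/4 = 0  ⇒  r_C1 = 19/2 (r>0 drops 1)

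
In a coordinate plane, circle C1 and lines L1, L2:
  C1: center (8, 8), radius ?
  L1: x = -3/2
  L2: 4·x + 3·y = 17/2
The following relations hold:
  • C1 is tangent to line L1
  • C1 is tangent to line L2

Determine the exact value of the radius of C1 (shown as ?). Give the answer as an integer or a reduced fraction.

19/2

1. [C1‖L1]  r_C1² − 361/4 = 0  ⇒  r_C1 = 19/2 (r>0 drops 1)
2. [C1‖L2]  r_C1² − 361/4 = 0  ⇒  r_C1 = 19/2 (r>0 drops 1)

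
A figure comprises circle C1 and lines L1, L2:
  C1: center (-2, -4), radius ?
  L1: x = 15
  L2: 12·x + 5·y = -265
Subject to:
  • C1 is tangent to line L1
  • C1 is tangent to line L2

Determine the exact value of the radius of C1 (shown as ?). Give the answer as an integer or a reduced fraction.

17

1. [C1‖L1]  r_C1² − 289 = 0  ⇒  r_C1 = 17 (r>0 drops 1)
2. [C1‖L2]  r_C1² − 289 = 0  ⇒  r_C1 = 17 (r>0 drops 1)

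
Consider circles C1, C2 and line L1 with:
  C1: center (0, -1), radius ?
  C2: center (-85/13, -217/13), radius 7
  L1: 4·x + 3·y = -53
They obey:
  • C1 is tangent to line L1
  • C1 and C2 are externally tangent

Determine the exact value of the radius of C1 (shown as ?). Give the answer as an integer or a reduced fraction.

10

1. [C1‖L1]  r_C1² − 100 = 0  ⇒  r_C1 = 10 (r>0 drops 1)
2. [ext C1·C2]  r_C1² + 14r_C1 − 240 = 0  ⇒  r_C1 = 10 (r>0 drops 1)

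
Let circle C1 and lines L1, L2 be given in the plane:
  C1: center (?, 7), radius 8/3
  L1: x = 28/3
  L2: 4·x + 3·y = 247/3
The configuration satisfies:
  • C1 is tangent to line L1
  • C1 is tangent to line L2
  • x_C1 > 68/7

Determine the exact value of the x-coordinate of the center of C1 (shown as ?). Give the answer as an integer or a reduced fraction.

1. [C1‖L1]  x_C1² − (56/3)x_C1 + 80 = 0  ⇒  x_C1 = 20/3 or 12
2. [C1‖L2]  x_C1² − (92/3)x_C1 + 224 = 0  ⇒  x_C1 = 12 or 56/3

12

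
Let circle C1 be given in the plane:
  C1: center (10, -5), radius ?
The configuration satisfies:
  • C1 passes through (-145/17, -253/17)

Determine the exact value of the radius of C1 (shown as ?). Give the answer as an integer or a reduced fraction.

21

1. [C1∋P]  r_C1² − 441 = 0  ⇒  r_C1 = 21 (r>0 drops 1)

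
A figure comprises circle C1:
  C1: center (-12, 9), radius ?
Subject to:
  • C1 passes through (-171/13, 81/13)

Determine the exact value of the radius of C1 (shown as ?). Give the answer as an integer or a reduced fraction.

1. [C1∋P]  r_C1² − 9 = 0  ⇒  r_C1 = 3 (r>0 drops 1)

3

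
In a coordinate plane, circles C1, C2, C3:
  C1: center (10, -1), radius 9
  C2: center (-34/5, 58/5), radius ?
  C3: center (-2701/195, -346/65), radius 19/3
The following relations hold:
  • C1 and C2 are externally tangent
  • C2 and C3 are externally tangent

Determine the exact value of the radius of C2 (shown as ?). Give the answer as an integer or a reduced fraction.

1. [ext C1·C2]  r_C2² + 18r_C2 − 360 = 0  ⇒  r_C2 = 12 (r>0 drops 1)
2. [ext C2·C3]  r_C2² + (38/3)r_C2 − 296 = 0  ⇒  r_C2 = 12 (r>0 drops 1)

12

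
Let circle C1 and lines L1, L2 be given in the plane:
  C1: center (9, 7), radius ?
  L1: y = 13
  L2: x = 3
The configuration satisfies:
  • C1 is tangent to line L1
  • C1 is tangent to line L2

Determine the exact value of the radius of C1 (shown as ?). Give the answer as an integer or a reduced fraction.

6

1. [C1‖L1]  r_C1² − 36 = 0  ⇒  r_C1 = 6 (r>0 drops 1)
2. [C1‖L2]  r_C1² − 36 = 0  ⇒  r_C1 = 6 (r>0 drops 1)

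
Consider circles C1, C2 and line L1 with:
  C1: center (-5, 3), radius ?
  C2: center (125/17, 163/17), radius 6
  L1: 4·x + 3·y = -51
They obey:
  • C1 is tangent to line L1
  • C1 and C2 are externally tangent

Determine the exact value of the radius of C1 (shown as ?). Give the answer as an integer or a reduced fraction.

1. [C1‖L1]  r_C1² − 64 = 0  ⇒  r_C1 = 8 (r>0 drops 1)
2. [ext C1·C2]  r_C1² + 12r_C1 − 160 = 0  ⇒  r_C1 = 8 (r>0 drops 1)

8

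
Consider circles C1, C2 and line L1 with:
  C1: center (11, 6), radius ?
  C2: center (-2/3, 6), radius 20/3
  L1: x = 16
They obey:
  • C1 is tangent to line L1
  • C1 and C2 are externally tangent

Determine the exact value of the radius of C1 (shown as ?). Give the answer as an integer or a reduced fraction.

5

1. [C1‖L1]  r_C1² − 25 = 0  ⇒  r_C1 = 5 (r>0 drops 1)
2. [ext C1·C2]  r_C1² + (40/3)r_C1 − 275/3 = 0  ⇒  r_C1 = 5 (r>0 drops 1)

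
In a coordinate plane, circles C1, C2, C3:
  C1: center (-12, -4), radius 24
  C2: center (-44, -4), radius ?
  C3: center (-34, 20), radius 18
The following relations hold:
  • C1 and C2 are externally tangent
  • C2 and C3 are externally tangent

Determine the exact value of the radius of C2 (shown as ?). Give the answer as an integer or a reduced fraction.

1. [ext C1·C2]  r_C2² + 48r_C2 − 448 = 0  ⇒  r_C2 = 8 (r>0 drops 1)
2. [ext C2·C3]  r_C2² + 36r_C2 − 352 = 0  ⇒  r_C2 = 8 (r>0 drops 1)

8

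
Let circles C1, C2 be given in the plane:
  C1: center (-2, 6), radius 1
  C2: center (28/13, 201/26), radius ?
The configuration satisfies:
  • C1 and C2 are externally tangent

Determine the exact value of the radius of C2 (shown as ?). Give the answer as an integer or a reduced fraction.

1. [ext C1·C2]  r_C2² + 2r_C2 − 77/4 = 0  ⇒  r_C2 = 7/2 (r>0 drops 1)

7/2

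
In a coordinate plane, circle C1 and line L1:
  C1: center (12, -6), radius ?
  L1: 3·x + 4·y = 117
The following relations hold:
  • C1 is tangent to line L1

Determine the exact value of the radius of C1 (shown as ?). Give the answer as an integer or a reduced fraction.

1. [C1‖L1]  r_C1² − 441 = 0  ⇒  r_C1 = 21 (r>0 drops 1)

21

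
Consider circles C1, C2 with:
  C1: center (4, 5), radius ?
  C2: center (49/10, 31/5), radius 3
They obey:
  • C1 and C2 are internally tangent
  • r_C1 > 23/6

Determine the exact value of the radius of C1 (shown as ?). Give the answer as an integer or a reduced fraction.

1. [int C1,C2]  r_C1² − 6r_C1 + 27/4 = 0  ⇒  r_C1 = 3/2 or 9/2
2. given r_C1 > 23/6: keep 9/2

9/2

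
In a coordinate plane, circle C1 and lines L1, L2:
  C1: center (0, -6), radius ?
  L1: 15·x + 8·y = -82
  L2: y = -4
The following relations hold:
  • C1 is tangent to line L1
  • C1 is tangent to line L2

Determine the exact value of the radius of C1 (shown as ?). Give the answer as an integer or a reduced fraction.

2

1. [C1‖L1]  r_C1² − 4 = 0  ⇒  r_C1 = 2 (r>0 drops 1)
2. [C1‖L2]  r_C1² − 4 = 0  ⇒  r_C1 = 2 (r>0 drops 1)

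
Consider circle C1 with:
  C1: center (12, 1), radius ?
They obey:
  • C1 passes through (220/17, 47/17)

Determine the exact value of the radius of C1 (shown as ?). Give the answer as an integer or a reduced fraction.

1. [C1∋P]  r_C1² − 4 = 0  ⇒  r_C1 = 2 (r>0 drops 1)

2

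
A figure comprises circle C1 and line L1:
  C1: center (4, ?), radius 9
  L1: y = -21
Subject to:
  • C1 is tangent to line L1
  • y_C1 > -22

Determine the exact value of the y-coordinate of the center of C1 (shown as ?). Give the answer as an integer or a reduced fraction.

-12

1. [C1‖L1]  y_C1² + 42y_C1 + 360 = 0  ⇒  y_C1 = -30 or -12
2. given y_C1 > -22: keep -12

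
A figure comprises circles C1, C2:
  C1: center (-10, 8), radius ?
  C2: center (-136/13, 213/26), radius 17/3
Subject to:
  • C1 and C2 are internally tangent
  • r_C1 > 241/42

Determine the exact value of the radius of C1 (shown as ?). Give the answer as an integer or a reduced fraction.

1. [int C1,C2]  r_C1² − (34/3)r_C1 + 1147/36 = 0  ⇒  r_C1 = 31/6 or 37/6
2. given r_C1 > 241/42: keep 37/6

37/6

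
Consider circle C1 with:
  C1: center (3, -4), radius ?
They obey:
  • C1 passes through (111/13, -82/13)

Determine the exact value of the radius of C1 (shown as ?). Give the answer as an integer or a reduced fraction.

1. [C1∋P]  r_C1² − 36 = 0  ⇒  r_C1 = 6 (r>0 drops 1)

6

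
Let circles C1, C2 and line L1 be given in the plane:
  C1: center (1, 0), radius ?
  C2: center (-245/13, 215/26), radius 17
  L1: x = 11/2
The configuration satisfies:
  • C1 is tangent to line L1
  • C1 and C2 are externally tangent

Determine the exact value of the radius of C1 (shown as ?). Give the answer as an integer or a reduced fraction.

9/2

1. [C1‖L1]  r_C1² − 81/4 = 0  ⇒  r_C1 = 9/2 (r>0 drops 1)
2. [ext C1·C2]  r_C1² + 34r_C1 − 693/4 = 0  ⇒  r_C1 = 9/2 (r>0 drops 1)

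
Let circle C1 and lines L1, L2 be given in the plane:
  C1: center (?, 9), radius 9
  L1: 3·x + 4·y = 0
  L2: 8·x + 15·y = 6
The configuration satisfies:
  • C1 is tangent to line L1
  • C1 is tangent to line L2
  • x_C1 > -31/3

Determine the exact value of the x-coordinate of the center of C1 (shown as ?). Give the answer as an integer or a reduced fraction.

3

1. [C1‖L1]  x_C1² + 24x_C1 − 81 = 0  ⇒  x_C1 = -27 or 3
2. [C1‖L2]  x_C1² + (129/4)x_C1 − 423/4 = 0  ⇒  x_C1 = -141/4 or 3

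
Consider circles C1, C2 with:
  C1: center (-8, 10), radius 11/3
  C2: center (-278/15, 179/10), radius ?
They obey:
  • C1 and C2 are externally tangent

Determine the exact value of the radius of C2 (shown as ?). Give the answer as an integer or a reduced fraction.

19/2

1. [ext C1·C2]  r_C2² + (22/3)r_C2 − 1919/12 = 0  ⇒  r_C2 = 19/2 (r>0 drops 1)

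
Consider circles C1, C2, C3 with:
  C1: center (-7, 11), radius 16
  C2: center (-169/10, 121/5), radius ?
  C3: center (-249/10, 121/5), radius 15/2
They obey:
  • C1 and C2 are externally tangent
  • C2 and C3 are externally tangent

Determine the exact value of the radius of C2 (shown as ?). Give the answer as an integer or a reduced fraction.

1. [ext C1·C2]  r_C2² + 32r_C2 − 65/4 = 0  ⇒  r_C2 = 1/2 (r>0 drops 1)
2. [ext C2·C3]  r_C2² + 15r_C2 − 31/4 = 0  ⇒  r_C2 = 1/2 (r>0 drops 1)

1/2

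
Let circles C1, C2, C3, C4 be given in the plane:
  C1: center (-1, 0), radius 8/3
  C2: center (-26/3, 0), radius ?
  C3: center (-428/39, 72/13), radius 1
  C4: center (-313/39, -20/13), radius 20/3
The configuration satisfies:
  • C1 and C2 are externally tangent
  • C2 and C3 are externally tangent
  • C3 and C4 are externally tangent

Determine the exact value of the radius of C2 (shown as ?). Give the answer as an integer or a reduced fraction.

1. [ext C1·C2]  r_C2² + (16/3)r_C2 − 155/3 = 0  ⇒  r_C2 = 5 (r>0 drops 1)
2. [ext C2·C3]  r_C2² + 2r_C2 − 35 = 0  ⇒  r_C2 = 5 (r>0 drops 1)

5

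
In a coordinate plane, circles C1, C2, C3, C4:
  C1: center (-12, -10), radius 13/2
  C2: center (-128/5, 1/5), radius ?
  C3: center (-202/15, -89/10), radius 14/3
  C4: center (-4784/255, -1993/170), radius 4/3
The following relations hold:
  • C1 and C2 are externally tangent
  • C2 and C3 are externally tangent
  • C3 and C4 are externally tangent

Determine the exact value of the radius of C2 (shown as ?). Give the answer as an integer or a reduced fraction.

1. [ext C1·C2]  r_C2² + 13r_C2 − 987/4 = 0  ⇒  r_C2 = 21/2 (r>0 drops 1)
2. [ext C2·C3]  r_C2² + (28/3)r_C2 − 833/4 = 0  ⇒  r_C2 = 21/2 (r>0 drops 1)

21/2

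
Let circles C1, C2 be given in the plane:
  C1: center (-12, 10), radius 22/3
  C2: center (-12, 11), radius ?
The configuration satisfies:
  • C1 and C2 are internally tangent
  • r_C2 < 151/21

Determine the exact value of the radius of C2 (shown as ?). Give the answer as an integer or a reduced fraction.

19/3

1. [int C1,C2]  r_C2² − (44/3)r_C2 + 475/9 = 0  ⇒  r_C2 = 19/3 or 25/3
2. given r_C2 < 151/21: keep 19/3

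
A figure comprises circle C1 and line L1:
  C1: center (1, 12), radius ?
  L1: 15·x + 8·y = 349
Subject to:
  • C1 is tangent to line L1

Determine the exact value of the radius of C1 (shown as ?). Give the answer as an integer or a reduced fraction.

14

1. [C1‖L1]  r_C1² − 196 = 0  ⇒  r_C1 = 14 (r>0 drops 1)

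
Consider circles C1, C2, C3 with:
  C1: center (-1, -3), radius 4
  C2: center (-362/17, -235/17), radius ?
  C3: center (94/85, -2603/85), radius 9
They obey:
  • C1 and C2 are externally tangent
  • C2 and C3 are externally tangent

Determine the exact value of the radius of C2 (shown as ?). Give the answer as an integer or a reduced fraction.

1. [ext C1·C2]  r_C2² + 8r_C2 − 513 = 0  ⇒  r_C2 = 19 (r>0 drops 1)
2. [ext C2·C3]  r_C2² + 18r_C2 − 703 = 0  ⇒  r_C2 = 19 (r>0 drops 1)

19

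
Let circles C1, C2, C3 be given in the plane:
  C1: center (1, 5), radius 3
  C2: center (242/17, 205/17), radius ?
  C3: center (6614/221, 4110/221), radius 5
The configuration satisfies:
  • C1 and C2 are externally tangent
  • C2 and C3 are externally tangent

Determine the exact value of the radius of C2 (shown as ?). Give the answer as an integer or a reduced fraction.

12

1. [ext C1·C2]  r_C2² + 6r_C2 − 216 = 0  ⇒  r_C2 = 12 (r>0 drops 1)
2. [ext C2·C3]  r_C2² + 10r_C2 − 264 = 0  ⇒  r_C2 = 12 (r>0 drops 1)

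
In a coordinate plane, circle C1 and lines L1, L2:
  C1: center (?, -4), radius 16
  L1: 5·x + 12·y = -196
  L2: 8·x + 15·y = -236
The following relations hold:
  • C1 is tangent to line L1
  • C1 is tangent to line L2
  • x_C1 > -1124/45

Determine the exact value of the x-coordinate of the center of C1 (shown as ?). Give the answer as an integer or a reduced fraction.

12

1. [C1‖L1]  x_C1² + (296/5)x_C1 − 4272/5 = 0  ⇒  x_C1 = -356/5 or 12
2. [C1‖L2]  x_C1² + 44x_C1 − 672 = 0  ⇒  x_C1 = -56 or 12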